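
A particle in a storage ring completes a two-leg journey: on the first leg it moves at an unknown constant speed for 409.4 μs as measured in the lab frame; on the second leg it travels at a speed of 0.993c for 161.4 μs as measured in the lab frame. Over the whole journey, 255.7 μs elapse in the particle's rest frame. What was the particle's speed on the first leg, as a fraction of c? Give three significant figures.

Leg 1: speed unknown; τ_1 = 409.4/γ_1.
Leg 2: γ = 1/√(1 − 0.993²) = 1/√0.01395 = 8.466; τ_2 = 161.4/8.466 = 19.06 μs.
Total proper time: τ_1 + 19.06 = 255.7, so τ_1 = 255.7 − 19.06 = 236.6 μs.
γ_1 = 409.4/236.6 = 1.730; β = √(1 − 1/γ²) = √0.6659.

β = 0.816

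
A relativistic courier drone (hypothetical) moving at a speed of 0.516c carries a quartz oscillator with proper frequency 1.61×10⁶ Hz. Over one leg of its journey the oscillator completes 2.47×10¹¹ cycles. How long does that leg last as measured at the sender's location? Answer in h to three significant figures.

γ = 1/√(1 − 0.516²) = 1/√0.7337 = 1.167
Proper time for N cycles: τ = N/f = 2.47×10¹¹/(1.61×10⁶) = 1.534×10⁵ s = 42.62 h.
Lab-frame duration Δt = γτ = 1.167 × 42.62 = 49.75 h.

Δt = 49.8 h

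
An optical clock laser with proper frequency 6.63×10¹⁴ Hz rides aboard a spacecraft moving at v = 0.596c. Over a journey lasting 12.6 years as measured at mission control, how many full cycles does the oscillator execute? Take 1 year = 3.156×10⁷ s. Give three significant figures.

γ = 1/√(1 − 0.596²) = 1/√0.6448 = 1.245
The oscillator's own cycle count is N = f × τ where τ is the proper time aboard the spacecraft. τ = Δt/γ = 12.6/1.245 = 10.12 years = 3.193×10⁸ s.
N = 6.63×10¹⁴ × 3.193×10⁸ = 2.117×10²³.

N = 2.12×10²³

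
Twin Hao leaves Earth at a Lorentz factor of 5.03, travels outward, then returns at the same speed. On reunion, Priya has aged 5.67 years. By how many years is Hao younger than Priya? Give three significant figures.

γ = 5.03
Hao's elapsed proper time: τ = 5.67/5.030 = 1.127 years.
Age gap = Δt − τ = 5.67 − 1.127 years.

Δt − τ = 4.54 years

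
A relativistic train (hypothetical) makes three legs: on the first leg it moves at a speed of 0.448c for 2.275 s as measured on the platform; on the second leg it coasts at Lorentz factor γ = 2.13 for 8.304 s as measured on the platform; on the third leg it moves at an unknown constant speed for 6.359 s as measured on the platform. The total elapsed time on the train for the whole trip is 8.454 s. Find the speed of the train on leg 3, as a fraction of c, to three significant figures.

β = 0.918

Leg 1: γ = 1/√(1 − 0.448²) = 1/√0.7993 = 1.119; τ_1 = 2.275/1.119 = 2.034 s.
Leg 2: γ = 2.13; τ_2 = 8.304/2.130 = 3.899 s.
Leg 3: speed unknown; τ_3 = 6.359/γ_3.
Total proper time: 2.034 + 3.899 + τ_3 = 8.454, so τ_3 = 8.454 − 5.933 = 2.521 s.
γ_3 = 6.359/2.521 = 2.522; β = √(1 − 1/γ²) = √0.8428.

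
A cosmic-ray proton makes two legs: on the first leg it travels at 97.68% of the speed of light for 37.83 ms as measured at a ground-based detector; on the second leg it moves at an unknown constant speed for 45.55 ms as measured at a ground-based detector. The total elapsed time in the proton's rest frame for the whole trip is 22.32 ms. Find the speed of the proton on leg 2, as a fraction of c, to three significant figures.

Leg 1: β = 0.9768; γ = 1/√(1 − 0.9768²) = 1/√0.04586 = 4.670; τ_1 = 37.83/4.670 = 8.101 ms.
Leg 2: speed unknown; τ_2 = 45.55/γ_2.
Total proper time: 8.101 + τ_2 = 22.32, so τ_2 = 22.32 − 8.101 = 14.22 ms.
γ_2 = 45.55/14.22 = 3.204; β = √(1 − 1/γ²) = √0.9026.

β = 0.950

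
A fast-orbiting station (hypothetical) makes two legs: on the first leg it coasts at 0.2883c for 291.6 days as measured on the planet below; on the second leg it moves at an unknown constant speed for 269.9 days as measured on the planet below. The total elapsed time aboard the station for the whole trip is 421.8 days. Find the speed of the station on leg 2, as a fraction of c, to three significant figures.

β = 0.849

Leg 1: γ = 1/√(1 − 0.2883²) = 1/√0.9169 = 1.044; τ_1 = 291.6/1.044 = 279.2 days.
Leg 2: speed unknown; τ_2 = 269.9/γ_2.
Total proper time: 279.2 + τ_2 = 421.8, so τ_2 = 421.8 − 279.2 = 142.6 days.
γ_2 = 269.9/142.6 = 1.893; β = √(1 − 1/γ²) = √0.7209.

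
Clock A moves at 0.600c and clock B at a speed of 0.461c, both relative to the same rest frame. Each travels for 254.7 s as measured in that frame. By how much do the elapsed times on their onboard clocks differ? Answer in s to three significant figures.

A: γ = 1/√(1 − 0.600²) = 5/4 = 1.250; τ_A = 254.7/1.250 = 203.8 s.
B: γ = 1/√(1 − 0.461²) = 1/√0.7875 = 1.127; τ_B = 254.7/1.127 = 226.0 s.

|τ_A − τ_B| = 22.3 s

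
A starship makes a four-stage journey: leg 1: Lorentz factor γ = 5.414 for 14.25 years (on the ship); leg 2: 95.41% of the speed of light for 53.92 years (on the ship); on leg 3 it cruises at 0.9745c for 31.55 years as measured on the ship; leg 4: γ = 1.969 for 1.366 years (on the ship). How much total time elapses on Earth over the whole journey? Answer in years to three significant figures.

Leg 1: γ = 5.414; Δt_1 = 5.414 × 14.25 = 77.15 years.
Leg 2: β = 0.9541; γ = 1/√(1 − 0.9541²) = 1/√0.08969 = 3.339; Δt_2 = 3.339 × 53.92 = 180.0 years.
Leg 3: γ = 1/√(1 − 0.9745²) = 1/√0.05035 = 4.457; Δt_3 = 4.457 × 31.55 = 140.6 years.
Leg 4: γ = 1.969; Δt_4 = 1.969 × 1.366 = 2.690 years.
Total: 77.15 + 180.0 + 140.6 + 2.690 years.

Δt = 400 years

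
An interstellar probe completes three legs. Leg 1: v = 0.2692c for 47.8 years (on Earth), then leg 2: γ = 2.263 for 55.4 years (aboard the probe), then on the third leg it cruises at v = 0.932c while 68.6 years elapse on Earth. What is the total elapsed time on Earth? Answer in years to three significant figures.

Δt = 242 years

Leg 1: 47.8 years is already measured on Earth.
Leg 2: γ = 2.263; Δt_2 = 2.263 × 55.4 = 125.4 years.
Leg 3: 68.6 years is already measured on Earth.
Total: 47.80 + 125.4 + 68.60 years.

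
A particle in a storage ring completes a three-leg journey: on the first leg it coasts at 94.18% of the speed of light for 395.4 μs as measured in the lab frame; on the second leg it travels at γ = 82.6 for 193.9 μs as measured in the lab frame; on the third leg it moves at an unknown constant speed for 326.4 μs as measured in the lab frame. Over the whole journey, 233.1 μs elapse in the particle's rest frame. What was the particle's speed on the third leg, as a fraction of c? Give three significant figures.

β = 0.954

Leg 1: β = 0.9418; γ = 1/√(1 − 0.9418²) = 1/√0.1130 = 2.975; τ_1 = 395.4/2.975 = 132.9 μs.
Leg 2: γ = 82.6; τ_2 = 193.9/82.60 = 2.347 μs.
Leg 3: speed unknown; τ_3 = 326.4/γ_3.
Total proper time: 132.9 + 2.347 + τ_3 = 233.1, so τ_3 = 233.1 − 135.3 = 97.83 μs.
γ_3 = 326.4/97.83 = 3.336; β = √(1 − 1/γ²) = √0.9102.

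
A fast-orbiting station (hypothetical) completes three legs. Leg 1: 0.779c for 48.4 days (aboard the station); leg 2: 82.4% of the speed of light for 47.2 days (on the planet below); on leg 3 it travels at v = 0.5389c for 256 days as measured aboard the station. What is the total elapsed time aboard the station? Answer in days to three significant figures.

τ = 331 days

Leg 1: 48.4 days is already measured aboard the station.
Leg 2: β = 0.824; γ = 1/√(1 − 0.824²) = 1/√0.3210 = 1.765; τ_2 = 47.2/1.765 = 26.74 days.
Leg 3: 256 days is already measured aboard the station.
Total: 48.40 + 26.74 + 256.0 days.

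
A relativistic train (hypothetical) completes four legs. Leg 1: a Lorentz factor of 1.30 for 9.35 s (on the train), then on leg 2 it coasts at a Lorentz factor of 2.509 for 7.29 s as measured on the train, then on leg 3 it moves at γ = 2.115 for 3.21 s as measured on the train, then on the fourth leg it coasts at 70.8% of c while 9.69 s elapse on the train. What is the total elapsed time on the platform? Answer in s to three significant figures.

Leg 1: γ = 1.30; Δt_1 = 1.300 × 9.35 = 12.15 s.
Leg 2: γ = 2.509; Δt_2 = 2.509 × 7.29 = 18.29 s.
Leg 3: γ = 2.115; Δt_3 = 2.115 × 3.21 = 6.789 s.
Leg 4: β = 0.708; γ = 1/√(1 − 0.708²) = 1/√0.4987 = 1.416; Δt_4 = 1.416 × 9.69 = 13.72 s.
Total: 12.15 + 18.29 + 6.789 + 13.72 s.

Δt = 51.0 s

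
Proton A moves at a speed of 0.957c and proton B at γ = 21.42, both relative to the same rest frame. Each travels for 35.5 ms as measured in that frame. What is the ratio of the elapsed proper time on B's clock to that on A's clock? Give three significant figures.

τ_B/τ_A = 0.161

A: γ = 1/√(1 − 0.957²) = 1/√0.08415 = 3.447. B: γ = 21.42.
τ_A/τ_B = γ_B/γ_A = 21.42/3.447 = 6.214, so τ_B/τ_A = 0.1609.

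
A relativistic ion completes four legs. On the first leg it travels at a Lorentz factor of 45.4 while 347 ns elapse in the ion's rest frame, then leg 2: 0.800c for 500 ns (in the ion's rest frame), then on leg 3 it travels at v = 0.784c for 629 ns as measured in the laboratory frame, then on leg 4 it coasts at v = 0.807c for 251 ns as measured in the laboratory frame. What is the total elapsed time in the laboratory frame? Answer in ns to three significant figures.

Δt = 1.75×10⁴ ns

Leg 1: γ = 45.4; Δt_1 = 45.40 × 347 = 1.575×10⁴ ns.
Leg 2: γ = 1/√(1 − 0.800²) = 5/3 ≈ 1.667; Δt_2 = 1.667 × 500 = 833.3 ns.
Leg 3: 629 ns is already measured in the laboratory frame.
Leg 4: 251 ns is already measured in the laboratory frame.
Total: 1.575×10⁴ + 833.3 + 629.0 + 251.0 ns.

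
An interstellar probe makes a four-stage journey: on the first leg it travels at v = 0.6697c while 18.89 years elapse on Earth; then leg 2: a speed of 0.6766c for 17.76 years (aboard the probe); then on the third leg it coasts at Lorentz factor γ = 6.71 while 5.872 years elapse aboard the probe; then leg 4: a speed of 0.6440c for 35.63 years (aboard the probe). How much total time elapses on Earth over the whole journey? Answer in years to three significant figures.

Δt = 129 years

Leg 1: 18.89 years is already measured on Earth.
Leg 2: γ = 1/√(1 − 0.6766²) = 1/√0.5422 = 1.358; Δt_2 = 1.358 × 17.76 = 24.12 years.
Leg 3: γ = 6.71; Δt_3 = 6.710 × 5.872 = 39.40 years.
Leg 4: γ = 1/√(1 − 0.6440²) = 1/√0.5853 = 1.307; Δt_4 = 1.307 × 35.63 = 46.57 years.
Total: 18.89 + 24.12 + 39.40 + 46.57 years.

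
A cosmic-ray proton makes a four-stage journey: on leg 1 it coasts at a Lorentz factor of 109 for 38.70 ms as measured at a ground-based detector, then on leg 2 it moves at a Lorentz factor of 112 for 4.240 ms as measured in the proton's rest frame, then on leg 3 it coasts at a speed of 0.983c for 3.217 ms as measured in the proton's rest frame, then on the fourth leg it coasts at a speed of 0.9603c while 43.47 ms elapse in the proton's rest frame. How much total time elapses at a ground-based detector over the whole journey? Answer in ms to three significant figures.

Leg 1: 38.70 ms is already measured at a ground-based detector.
Leg 2: γ = 112; Δt_2 = 112.0 × 4.240 = 474.9 ms.
Leg 3: γ = 1/√(1 − 0.983²) = 1/√0.03371 = 5.446; Δt_3 = 5.446 × 3.217 = 17.52 ms.
Leg 4: γ = 1/√(1 − 0.9603²) = 1/√0.07782 = 3.585; Δt_4 = 3.585 × 43.47 = 155.8 ms.
Total: 38.70 + 474.9 + 17.52 + 155.8 ms.

Δt = 687 ms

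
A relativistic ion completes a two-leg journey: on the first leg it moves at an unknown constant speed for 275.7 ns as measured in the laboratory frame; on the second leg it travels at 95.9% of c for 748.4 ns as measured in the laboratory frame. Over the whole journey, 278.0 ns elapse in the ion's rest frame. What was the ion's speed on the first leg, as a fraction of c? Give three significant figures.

Leg 1: speed unknown; τ_1 = 275.7/γ_1.
Leg 2: β = 0.959; γ = 1/√(1 − 0.959²) = 1/√0.08032 = 3.529; τ_2 = 748.4/3.529 = 212.1 ns.
Total proper time: τ_1 + 212.1 = 278.0, so τ_1 = 278.0 − 212.1 = 65.90 ns.
γ_1 = 275.7/65.90 = 4.184; β = √(1 − 1/γ²) = √0.9429.

β = 0.971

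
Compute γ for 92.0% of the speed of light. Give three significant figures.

β = 0.920; γ = 1/√(1 − 0.920²) = 1/√0.1536 = 2.552

γ = 2.55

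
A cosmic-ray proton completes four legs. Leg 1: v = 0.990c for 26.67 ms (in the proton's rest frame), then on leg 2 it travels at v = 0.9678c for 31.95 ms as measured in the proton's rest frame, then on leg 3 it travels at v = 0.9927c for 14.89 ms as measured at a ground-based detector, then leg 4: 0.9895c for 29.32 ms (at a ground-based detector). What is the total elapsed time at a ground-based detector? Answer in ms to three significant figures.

Δt = 360 ms

Leg 1: γ = 1/√(1 − 0.990²) = 1/√0.01990 = 7.089; Δt_1 = 7.089 × 26.67 = 189.1 ms.
Leg 2: γ = 1/√(1 − 0.9678²) = 1/√0.06336 = 3.973; Δt_2 = 3.973 × 31.95 = 126.9 ms.
Leg 3: 14.89 ms is already measured at a ground-based detector.
Leg 4: 29.32 ms is already measured at a ground-based detector.
Total: 189.1 + 126.9 + 14.89 + 29.32 ms.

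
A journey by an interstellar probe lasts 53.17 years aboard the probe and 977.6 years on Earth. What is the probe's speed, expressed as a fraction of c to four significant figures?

β = 0.9985

The proper time is measured aboard the probe (both events occur at the probe's location); Δt is measured on Earth. γ = Δt/τ = 977.6/53.17 = 18.39.
β = √(1 − 1/γ²) = √(1 − 0.002958) = √0.9970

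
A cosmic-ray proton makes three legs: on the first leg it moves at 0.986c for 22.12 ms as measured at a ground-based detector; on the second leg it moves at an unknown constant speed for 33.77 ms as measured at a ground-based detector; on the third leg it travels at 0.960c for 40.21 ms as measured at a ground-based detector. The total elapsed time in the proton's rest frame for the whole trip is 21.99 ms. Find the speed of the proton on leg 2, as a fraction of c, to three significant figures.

Leg 1: γ = 1/√(1 − 0.986²) = 1/√0.02780 = 5.997; τ_1 = 22.12/5.997 = 3.688 ms.
Leg 2: speed unknown; τ_2 = 33.77/γ_2.
Leg 3: γ = 1/√(1 − 0.960²) = 25/7 ≈ 3.571; τ_3 = 40.21/3.571 = 11.26 ms.
Total proper time: 3.688 + τ_2 + 11.26 = 21.99, so τ_2 = 21.99 − 14.95 = 7.043 ms.
γ_2 = 33.77/7.043 = 4.795; β = √(1 − 1/γ²) = √0.9565.

β = 0.978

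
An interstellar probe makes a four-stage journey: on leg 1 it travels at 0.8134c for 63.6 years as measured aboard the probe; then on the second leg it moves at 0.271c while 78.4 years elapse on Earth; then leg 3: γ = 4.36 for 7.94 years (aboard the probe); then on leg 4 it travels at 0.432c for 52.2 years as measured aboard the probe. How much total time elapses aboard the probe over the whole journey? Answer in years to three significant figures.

Leg 1: 63.6 years is already measured aboard the probe.
Leg 2: γ = 1/√(1 − 0.271²) = 1/√0.9266 = 1.039; τ_2 = 78.4/1.039 = 75.47 years.
Leg 3: 7.94 years is already measured aboard the probe.
Leg 4: 52.2 years is already measured aboard the probe.
Total: 63.60 + 75.47 + 7.940 + 52.20 years.

τ = 199 years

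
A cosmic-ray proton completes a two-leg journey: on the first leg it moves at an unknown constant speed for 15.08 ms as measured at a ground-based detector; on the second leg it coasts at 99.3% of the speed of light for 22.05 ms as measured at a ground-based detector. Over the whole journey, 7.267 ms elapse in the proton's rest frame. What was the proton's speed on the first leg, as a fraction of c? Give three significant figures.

β = 0.951

Leg 1: speed unknown; τ_1 = 15.08/γ_1.
Leg 2: β = 0.993; γ = 1/√(1 − 0.993²) = 1/√0.01395 = 8.466; τ_2 = 22.05/8.466 = 2.604 ms.
Total proper time: τ_1 + 2.604 = 7.267, so τ_1 = 7.267 − 2.604 = 4.663 ms.
γ_1 = 15.08/4.663 = 3.234; β = √(1 − 1/γ²) = √0.9044.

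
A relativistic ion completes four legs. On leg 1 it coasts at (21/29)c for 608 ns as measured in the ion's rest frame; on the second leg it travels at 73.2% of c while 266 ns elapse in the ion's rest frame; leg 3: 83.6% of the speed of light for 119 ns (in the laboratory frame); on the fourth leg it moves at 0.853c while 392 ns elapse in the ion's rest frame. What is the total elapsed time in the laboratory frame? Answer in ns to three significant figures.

Δt = 2140 ns

Leg 1: γ = 1/√(1 − (21/29)²) = 29/20 = 1.450; Δt_1 = 1.450 × 608 = 881.6 ns.
Leg 2: β = 0.732; γ = 1/√(1 − 0.732²) = 1/√0.4642 = 1.468; Δt_2 = 1.468 × 266 = 390.4 ns.
Leg 3: 119 ns is already measured in the laboratory frame.
Leg 4: γ = 1/√(1 − 0.853²) = 1/√0.2724 = 1.916; Δt_4 = 1.916 × 392 = 751.1 ns.
Total: 881.6 + 390.4 + 119.0 + 751.1 ns.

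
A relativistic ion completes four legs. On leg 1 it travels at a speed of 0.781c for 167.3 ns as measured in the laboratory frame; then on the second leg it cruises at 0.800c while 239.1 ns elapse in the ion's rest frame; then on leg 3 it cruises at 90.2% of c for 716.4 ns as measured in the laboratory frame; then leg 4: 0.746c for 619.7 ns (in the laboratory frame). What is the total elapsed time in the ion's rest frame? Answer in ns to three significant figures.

τ = 1070 ns

Leg 1: γ = 1/√(1 − 0.781²) = 1/√0.3900 = 1.601; τ_1 = 167.3/1.601 = 104.5 ns.
Leg 2: 239.1 ns is already measured in the ion's rest frame.
Leg 3: β = 0.902; γ = 1/√(1 − 0.902²) = 1/√0.1864 = 2.316; τ_3 = 716.4/2.316 = 309.3 ns.
Leg 4: γ = 1/√(1 − 0.746²) = 1/√0.4435 = 1.502; τ_4 = 619.7/1.502 = 412.7 ns.
Total: 104.5 + 239.1 + 309.3 + 412.7 ns.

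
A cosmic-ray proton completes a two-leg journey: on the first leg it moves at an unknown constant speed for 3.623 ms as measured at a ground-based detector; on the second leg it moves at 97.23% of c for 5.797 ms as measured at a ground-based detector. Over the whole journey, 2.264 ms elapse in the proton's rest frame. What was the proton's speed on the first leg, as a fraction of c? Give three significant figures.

Leg 1: speed unknown; τ_1 = 3.623/γ_1.
Leg 2: β = 0.9723; γ = 1/√(1 − 0.9723²) = 1/√0.05463 = 4.278; τ_2 = 5.797/4.278 = 1.355 ms.
Total proper time: τ_1 + 1.355 = 2.264, so τ_1 = 2.264 − 1.355 = 0.9090 ms.
γ_1 = 3.623/0.9090 = 3.986; β = √(1 − 1/γ²) = √0.9370.

β = 0.968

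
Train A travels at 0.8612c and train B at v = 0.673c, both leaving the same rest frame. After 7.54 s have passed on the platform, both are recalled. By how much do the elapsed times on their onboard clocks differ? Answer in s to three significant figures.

|τ_A − τ_B| = 1.74 s

A: γ = 1/√(1 − 0.8612²) = 1/√0.2583 = 1.967; τ_A = 7.54/1.967 = 3.832 s.
B: γ = 1/√(1 − 0.673²) = 1/√0.5471 = 1.352; τ_B = 7.54/1.352 = 5.577 s.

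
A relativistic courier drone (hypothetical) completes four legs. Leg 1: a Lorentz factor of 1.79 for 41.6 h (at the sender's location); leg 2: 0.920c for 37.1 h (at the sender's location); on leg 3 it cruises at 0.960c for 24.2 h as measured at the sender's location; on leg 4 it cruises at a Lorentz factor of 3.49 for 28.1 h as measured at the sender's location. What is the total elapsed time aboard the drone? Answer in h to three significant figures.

Leg 1: γ = 1.79; τ_1 = 41.6/1.790 = 23.24 h.
Leg 2: γ = 1/√(1 − 0.920²) = 1/√0.1536 = 2.552; τ_2 = 37.1/2.552 = 14.54 h.
Leg 3: γ = 1/√(1 − 0.960²) = 25/7 ≈ 3.571; τ_3 = 24.2/3.571 = 6.776 h.
Leg 4: γ = 3.49; τ_4 = 28.1/3.490 = 8.052 h.
Total: 23.24 + 14.54 + 6.776 + 8.052 h.

τ = 52.6 h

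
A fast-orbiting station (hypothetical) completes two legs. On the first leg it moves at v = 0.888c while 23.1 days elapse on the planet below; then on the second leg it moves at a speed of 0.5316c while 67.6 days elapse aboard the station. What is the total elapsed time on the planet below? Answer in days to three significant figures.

Δt = 103 days

Leg 1: 23.1 days is already measured on the planet below.
Leg 2: γ = 1/√(1 − 0.5316²) = 1/√0.7174 = 1.181; Δt_2 = 1.181 × 67.6 = 79.81 days.
Total: 23.10 + 79.81 days.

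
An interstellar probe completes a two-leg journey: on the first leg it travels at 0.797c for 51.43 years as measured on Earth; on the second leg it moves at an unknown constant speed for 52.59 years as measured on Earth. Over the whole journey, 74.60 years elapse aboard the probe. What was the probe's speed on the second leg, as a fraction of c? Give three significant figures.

Leg 1: γ = 1/√(1 − 0.797²) = 1/√0.3648 = 1.656; τ_1 = 51.43/1.656 = 31.06 years.
Leg 2: speed unknown; τ_2 = 52.59/γ_2.
Total proper time: 31.06 + τ_2 = 74.60, so τ_2 = 74.60 − 31.06 = 43.54 years.
γ_2 = 52.59/43.54 = 1.208; β = √(1 − 1/γ²) = √0.3146.

β = 0.561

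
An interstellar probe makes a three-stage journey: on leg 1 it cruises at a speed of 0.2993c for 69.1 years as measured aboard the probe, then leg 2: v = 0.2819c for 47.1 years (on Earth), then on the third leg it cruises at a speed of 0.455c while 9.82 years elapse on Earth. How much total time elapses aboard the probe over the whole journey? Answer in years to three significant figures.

Leg 1: 69.1 years is already measured aboard the probe.
Leg 2: γ = 1/√(1 − 0.2819²) = 1/√0.9205 = 1.042; τ_2 = 47.1/1.042 = 45.19 years.
Leg 3: γ = 1/√(1 − 0.455²) = 1/√0.7930 = 1.123; τ_3 = 9.82/1.123 = 8.745 years.
Total: 69.10 + 45.19 + 8.745 years.

τ = 123 years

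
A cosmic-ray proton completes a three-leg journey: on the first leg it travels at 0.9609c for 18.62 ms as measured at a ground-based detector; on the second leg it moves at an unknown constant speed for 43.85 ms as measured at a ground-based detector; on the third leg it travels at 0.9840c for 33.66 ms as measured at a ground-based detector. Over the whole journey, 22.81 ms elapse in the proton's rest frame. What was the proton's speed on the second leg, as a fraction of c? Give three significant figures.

Leg 1: γ = 1/√(1 − 0.9609²) = 1/√0.07667 = 3.611; τ_1 = 18.62/3.611 = 5.156 ms.
Leg 2: speed unknown; τ_2 = 43.85/γ_2.
Leg 3: γ = 1/√(1 − 0.9840²) = 1/√0.03174 = 5.613; τ_3 = 33.66/5.613 = 5.997 ms.
Total proper time: 5.156 + τ_2 + 5.997 = 22.81, so τ_2 = 22.81 − 11.15 = 11.66 ms.
γ_2 = 43.85/11.66 = 3.762; β = √(1 − 1/γ²) = √0.9293.

β = 0.964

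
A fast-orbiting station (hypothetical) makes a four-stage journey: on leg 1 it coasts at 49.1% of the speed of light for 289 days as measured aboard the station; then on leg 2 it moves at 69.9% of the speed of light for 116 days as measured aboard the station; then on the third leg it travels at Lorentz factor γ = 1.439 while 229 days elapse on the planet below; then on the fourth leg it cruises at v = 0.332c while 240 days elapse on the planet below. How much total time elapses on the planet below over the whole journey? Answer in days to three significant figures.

Δt = 963 days

Leg 1: β = 0.491; γ = 1/√(1 − 0.491²) = 1/√0.7589 = 1.148; Δt_1 = 1.148 × 289 = 331.7 days.
Leg 2: β = 0.699; γ = 1/√(1 − 0.699²) = 1/√0.5114 = 1.398; Δt_2 = 1.398 × 116 = 162.2 days.
Leg 3: 229 days is already measured on the planet below.
Leg 4: 240 days is already measured on the planet below.
Total: 331.7 + 162.2 + 229.0 + 240.0 days.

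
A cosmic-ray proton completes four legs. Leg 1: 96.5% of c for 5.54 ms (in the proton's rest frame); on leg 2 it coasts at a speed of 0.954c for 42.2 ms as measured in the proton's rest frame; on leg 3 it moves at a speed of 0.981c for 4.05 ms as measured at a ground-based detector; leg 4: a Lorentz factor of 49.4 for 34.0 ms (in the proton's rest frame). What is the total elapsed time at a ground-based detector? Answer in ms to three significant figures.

Δt = 1850 ms

Leg 1: β = 0.965; γ = 1/√(1 − 0.965²) = 1/√0.06878 = 3.813; Δt_1 = 3.813 × 5.54 = 21.12 ms.
Leg 2: γ = 1/√(1 − 0.954²) = 1/√0.08988 = 3.335; Δt_2 = 3.335 × 42.2 = 140.8 ms.
Leg 3: 4.05 ms is already measured at a ground-based detector.
Leg 4: γ = 49.4; Δt_4 = 49.40 × 34.0 = 1680 ms.
Total: 21.12 + 140.8 + 4.050 + 1680 ms.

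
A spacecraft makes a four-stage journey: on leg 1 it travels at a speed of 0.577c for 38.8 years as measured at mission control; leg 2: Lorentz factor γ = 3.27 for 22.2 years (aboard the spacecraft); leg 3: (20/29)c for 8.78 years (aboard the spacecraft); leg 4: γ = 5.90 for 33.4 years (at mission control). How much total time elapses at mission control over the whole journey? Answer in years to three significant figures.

Leg 1: 38.8 years is already measured at mission control.
Leg 2: γ = 3.27; Δt_2 = 3.270 × 22.2 = 72.59 years.
Leg 3: γ = 1/√(1 − (20/29)²) = 29/21 ≈ 1.381; Δt_3 = 1.381 × 8.78 = 12.12 years.
Leg 4: 33.4 years is already measured at mission control.
Total: 38.80 + 72.59 + 12.12 + 33.40 years.

Δt = 157 years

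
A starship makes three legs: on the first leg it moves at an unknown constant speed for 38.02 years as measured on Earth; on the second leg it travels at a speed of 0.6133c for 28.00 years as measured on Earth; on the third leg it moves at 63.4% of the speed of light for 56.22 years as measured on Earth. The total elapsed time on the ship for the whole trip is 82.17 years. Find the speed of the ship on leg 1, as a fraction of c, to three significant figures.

Leg 1: speed unknown; τ_1 = 38.02/γ_1.
Leg 2: γ = 1/√(1 − 0.6133²) = 1/√0.6239 = 1.266; τ_2 = 28.00/1.266 = 22.12 years.
Leg 3: β = 0.634; γ = 1/√(1 − 0.634²) = 1/√0.5980 = 1.293; τ_3 = 56.22/1.293 = 43.48 years.
Total proper time: τ_1 + 22.12 + 43.48 = 82.17, so τ_1 = 82.17 − 65.59 = 16.58 years.
γ_1 = 38.02/16.58 = 2.293; β = √(1 − 1/γ²) = √0.8099.

β = 0.900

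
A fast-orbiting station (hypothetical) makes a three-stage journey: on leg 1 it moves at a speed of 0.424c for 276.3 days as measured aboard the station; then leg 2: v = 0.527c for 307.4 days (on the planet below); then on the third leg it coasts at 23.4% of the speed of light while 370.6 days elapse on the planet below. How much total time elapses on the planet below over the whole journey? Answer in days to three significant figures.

Leg 1: γ = 1/√(1 − 0.424²) = 1/√0.8202 = 1.104; Δt_1 = 1.104 × 276.3 = 305.1 days.
Leg 2: 307.4 days is already measured on the planet below.
Leg 3: 370.6 days is already measured on the planet below.
Total: 305.1 + 307.4 + 370.6 days.

Δt = 983 days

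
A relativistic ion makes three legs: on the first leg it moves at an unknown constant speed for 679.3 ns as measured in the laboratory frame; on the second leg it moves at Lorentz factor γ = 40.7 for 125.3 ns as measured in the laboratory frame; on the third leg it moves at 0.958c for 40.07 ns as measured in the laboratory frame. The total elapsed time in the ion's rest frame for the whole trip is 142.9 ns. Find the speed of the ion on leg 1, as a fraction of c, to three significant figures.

β = 0.982

Leg 1: speed unknown; τ_1 = 679.3/γ_1.
Leg 2: γ = 40.7; τ_2 = 125.3/40.70 = 3.079 ns.
Leg 3: γ = 1/√(1 − 0.958²) = 1/√0.08224 = 3.487; τ_3 = 40.07/3.487 = 11.49 ns.
Total proper time: τ_1 + 3.079 + 11.49 = 142.9, so τ_1 = 142.9 − 14.57 = 128.3 ns.
γ_1 = 679.3/128.3 = 5.293; β = √(1 − 1/γ²) = √0.9643.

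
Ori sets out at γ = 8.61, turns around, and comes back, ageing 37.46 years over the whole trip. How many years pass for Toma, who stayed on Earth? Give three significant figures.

γ = 8.61
Earth-frame duration is the dilated interval: Δt = γτ = 8.610 × 37.46 years.

Δt = 323 years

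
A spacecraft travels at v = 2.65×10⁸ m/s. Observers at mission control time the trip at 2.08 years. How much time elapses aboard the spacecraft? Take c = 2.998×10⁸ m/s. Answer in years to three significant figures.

β = 2.65×10⁸/2.998×10⁸ = 0.8839; γ = 1/√(1 − 0.8839²) = 2.138
The interval measured at mission control is the dilated one; the clock aboard the spacecraft measures the proper time τ = Δt/γ = 2.08/2.138 years.

τ = 0.973 years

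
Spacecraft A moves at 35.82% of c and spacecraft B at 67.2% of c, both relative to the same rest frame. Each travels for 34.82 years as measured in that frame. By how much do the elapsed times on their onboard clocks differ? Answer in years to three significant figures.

A: β = 0.3582; γ = 1/√(1 − 0.3582²) = 1/√0.8717 = 1.071; τ_A = 34.82/1.071 = 32.51 years.
B: β = 0.672; γ = 1/√(1 − 0.672²) = 1/√0.5484 = 1.350; τ_B = 34.82/1.350 = 25.79 years.

|τ_A − τ_B| = 6.72 years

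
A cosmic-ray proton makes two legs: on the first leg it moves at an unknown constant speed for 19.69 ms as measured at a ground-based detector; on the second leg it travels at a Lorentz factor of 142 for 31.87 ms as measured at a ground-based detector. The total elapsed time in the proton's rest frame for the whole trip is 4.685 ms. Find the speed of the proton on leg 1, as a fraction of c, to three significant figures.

Leg 1: speed unknown; τ_1 = 19.69/γ_1.
Leg 2: γ = 142; τ_2 = 31.87/142.0 = 0.2244 ms.
Total proper time: τ_1 + 0.2244 = 4.685, so τ_1 = 4.685 − 0.2244 = 4.461 ms.
γ_1 = 19.69/4.461 = 4.414; β = √(1 − 1/γ²) = √0.9487.

β = 0.974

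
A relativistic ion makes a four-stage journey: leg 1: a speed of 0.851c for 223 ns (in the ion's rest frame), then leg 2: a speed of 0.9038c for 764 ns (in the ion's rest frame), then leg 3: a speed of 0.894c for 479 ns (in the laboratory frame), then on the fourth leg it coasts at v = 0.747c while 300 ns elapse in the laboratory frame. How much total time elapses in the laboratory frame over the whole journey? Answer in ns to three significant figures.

Leg 1: γ = 1/√(1 − 0.851²) = 1/√0.2758 = 1.904; Δt_1 = 1.904 × 223 = 424.6 ns.
Leg 2: γ = 1/√(1 − 0.9038²) = 1/√0.1831 = 2.337; Δt_2 = 2.337 × 764 = 1785 ns.
Leg 3: 479 ns is already measured in the laboratory frame.
Leg 4: 300 ns is already measured in the laboratory frame.
Total: 424.6 + 1785 + 479.0 + 300.0 ns.

Δt = 2990 ns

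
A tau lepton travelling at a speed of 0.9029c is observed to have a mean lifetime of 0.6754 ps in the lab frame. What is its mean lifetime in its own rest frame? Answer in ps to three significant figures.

τ₀ = 0.290 ps

γ = 1/√(1 − 0.9029²) = 1/√0.1848 = 2.326
The lab-frame lifetime is the dilated interval; the proper lifetime is τ₀ = Δt/γ = 0.6754/2.326 ps.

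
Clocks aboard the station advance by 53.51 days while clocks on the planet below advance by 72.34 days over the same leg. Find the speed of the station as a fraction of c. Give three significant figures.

The proper time is measured aboard the station (both events occur at the station's location); Δt is measured on the planet below. γ = Δt/τ = 72.34/53.51 = 1.352.
β = √(1 − 1/γ²) = √(1 − 0.5472) = √0.4528

v = 0.673c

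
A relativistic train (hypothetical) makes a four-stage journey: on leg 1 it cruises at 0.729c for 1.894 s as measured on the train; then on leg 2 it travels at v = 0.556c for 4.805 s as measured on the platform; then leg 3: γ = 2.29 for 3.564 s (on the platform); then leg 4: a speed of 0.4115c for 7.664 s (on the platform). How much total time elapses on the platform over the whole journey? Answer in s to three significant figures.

Leg 1: γ = 1/√(1 − 0.729²) = 1/√0.4686 = 1.461; Δt_1 = 1.461 × 1.894 = 2.767 s.
Leg 2: 4.805 s is already measured on the platform.
Leg 3: 3.564 s is already measured on the platform.
Leg 4: 7.664 s is already measured on the platform.
Total: 2.767 + 4.805 + 3.564 + 7.664 s.

Δt = 18.8 s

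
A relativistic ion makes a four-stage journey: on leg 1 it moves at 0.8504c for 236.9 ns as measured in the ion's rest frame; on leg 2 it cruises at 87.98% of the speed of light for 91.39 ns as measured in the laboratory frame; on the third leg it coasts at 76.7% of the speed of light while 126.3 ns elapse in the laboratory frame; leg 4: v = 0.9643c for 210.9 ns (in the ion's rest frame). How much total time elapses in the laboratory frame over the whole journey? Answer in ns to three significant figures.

Δt = 1460 ns

Leg 1: γ = 1/√(1 − 0.8504²) = 1/√0.2768 = 1.901; Δt_1 = 1.901 × 236.9 = 450.3 ns.
Leg 2: 91.39 ns is already measured in the laboratory frame.
Leg 3: 126.3 ns is already measured in the laboratory frame.
Leg 4: γ = 1/√(1 − 0.9643²) = 1/√0.07013 = 3.776; Δt_4 = 3.776 × 210.9 = 796.4 ns.
Total: 450.3 + 91.39 + 126.3 + 796.4 ns.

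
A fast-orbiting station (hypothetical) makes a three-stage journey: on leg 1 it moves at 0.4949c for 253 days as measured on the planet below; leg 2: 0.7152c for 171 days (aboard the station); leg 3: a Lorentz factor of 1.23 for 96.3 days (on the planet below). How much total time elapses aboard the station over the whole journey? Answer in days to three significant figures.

τ = 469 days

Leg 1: γ = 1/√(1 − 0.4949²) = 1/√0.7551 = 1.151; τ_1 = 253/1.151 = 219.8 days.
Leg 2: 171 days is already measured aboard the station.
Leg 3: γ = 1.23; τ_3 = 96.3/1.230 = 78.29 days.
Total: 219.8 + 171.0 + 78.29 days.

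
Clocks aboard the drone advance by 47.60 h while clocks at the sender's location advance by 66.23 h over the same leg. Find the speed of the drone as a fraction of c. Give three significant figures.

β = 0.695

The proper time is measured aboard the drone (both events occur at the drone's location); Δt is measured at the sender's location. γ = Δt/τ = 66.23/47.60 = 1.391.
β = √(1 − 1/γ²) = √(1 − 0.5165) = √0.4835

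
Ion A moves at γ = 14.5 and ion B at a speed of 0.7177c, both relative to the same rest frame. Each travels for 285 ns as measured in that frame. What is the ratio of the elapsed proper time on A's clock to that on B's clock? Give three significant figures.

τ_A/τ_B = 0.0990

A: γ = 14.5. B: γ = 1/√(1 − 0.7177²) = 1/√0.4849 = 1.436.
τ_A/τ_B = γ_B/γ_A = 1.436/14.50 = 0.09904, so τ_A/τ_B = 0.09904.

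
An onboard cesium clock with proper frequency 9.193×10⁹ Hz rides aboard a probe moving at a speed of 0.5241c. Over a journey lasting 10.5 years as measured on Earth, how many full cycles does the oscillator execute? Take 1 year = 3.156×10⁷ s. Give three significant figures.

γ = 1/√(1 − 0.5241²) = 1/√0.7253 = 1.174
The oscillator's own cycle count is N = f × τ where τ is the proper time aboard the probe. τ = Δt/γ = 10.5/1.174 = 8.942 years = 2.822×10⁸ s.
N = 9.193×10⁹ × 2.822×10⁸ = 2.594×10¹⁸.

N = 2.59×10¹⁸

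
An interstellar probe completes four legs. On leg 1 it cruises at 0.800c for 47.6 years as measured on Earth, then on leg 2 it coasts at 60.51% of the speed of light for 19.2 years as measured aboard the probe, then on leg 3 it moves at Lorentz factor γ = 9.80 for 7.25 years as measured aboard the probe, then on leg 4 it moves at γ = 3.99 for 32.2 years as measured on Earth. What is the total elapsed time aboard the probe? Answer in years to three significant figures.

τ = 63.1 years

Leg 1: γ = 1/√(1 − 0.800²) = 5/3 ≈ 1.667; τ_1 = 47.6/1.667 = 28.56 years.
Leg 2: 19.2 years is already measured aboard the probe.
Leg 3: 7.25 years is already measured aboard the probe.
Leg 4: γ = 3.99; τ_4 = 32.2/3.990 = 8.070 years.
Total: 28.56 + 19.20 + 7.250 + 8.070 years.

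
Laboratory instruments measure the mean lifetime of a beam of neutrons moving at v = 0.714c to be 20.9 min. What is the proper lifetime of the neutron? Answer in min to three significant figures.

γ = 1/√(1 − 0.714²) = 1/√0.4902 = 1.428
The lab-frame lifetime is the dilated interval; the proper lifetime is τ₀ = Δt/γ = 20.9/1.428 min.

τ₀ = 14.6 min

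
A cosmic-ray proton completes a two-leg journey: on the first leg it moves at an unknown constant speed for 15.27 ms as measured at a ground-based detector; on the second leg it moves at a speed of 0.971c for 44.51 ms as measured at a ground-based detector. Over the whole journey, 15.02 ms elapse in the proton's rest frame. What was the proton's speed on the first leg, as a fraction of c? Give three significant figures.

Leg 1: speed unknown; τ_1 = 15.27/γ_1.
Leg 2: γ = 1/√(1 − 0.971²) = 1/√0.05716 = 4.183; τ_2 = 44.51/4.183 = 10.64 ms.
Total proper time: τ_1 + 10.64 = 15.02, so τ_1 = 15.02 − 10.64 = 4.379 ms.
γ_1 = 15.27/4.379 = 3.487; β = √(1 − 1/γ²) = √0.9178.

β = 0.958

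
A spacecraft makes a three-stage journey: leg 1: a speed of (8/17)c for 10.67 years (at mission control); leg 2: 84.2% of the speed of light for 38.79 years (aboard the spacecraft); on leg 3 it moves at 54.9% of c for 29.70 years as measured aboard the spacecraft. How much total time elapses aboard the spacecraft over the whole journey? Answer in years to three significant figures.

Leg 1: γ = 1/√(1 − (8/17)²) = 17/15 ≈ 1.133; τ_1 = 10.67/1.133 = 9.415 years.
Leg 2: 38.79 years is already measured aboard the spacecraft.
Leg 3: 29.70 years is already measured aboard the spacecraft.
Total: 9.415 + 38.79 + 29.70 years.

τ = 77.9 years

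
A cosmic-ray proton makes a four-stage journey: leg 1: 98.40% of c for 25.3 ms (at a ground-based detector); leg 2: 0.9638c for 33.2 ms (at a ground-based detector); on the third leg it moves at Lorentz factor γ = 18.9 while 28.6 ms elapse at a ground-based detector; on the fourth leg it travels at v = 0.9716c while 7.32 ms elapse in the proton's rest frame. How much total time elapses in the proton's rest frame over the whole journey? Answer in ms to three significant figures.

τ = 22.2 ms

Leg 1: β = 0.9840; γ = 1/√(1 − 0.9840²) = 1/√0.03174 = 5.613; τ_1 = 25.3/5.613 = 4.508 ms.
Leg 2: γ = 1/√(1 − 0.9638²) = 1/√0.07109 = 3.751; τ_2 = 33.2/3.751 = 8.852 ms.
Leg 3: γ = 18.9; τ_3 = 28.6/18.90 = 1.513 ms.
Leg 4: 7.32 ms is already measured in the proton's rest frame.
Total: 4.508 + 8.852 + 1.513 + 7.320 ms.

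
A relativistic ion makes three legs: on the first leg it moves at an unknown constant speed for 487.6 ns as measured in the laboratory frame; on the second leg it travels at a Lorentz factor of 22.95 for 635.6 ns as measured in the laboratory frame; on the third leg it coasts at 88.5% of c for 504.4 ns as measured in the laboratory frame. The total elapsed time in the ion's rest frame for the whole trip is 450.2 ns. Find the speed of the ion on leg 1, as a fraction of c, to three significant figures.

Leg 1: speed unknown; τ_1 = 487.6/γ_1.
Leg 2: γ = 22.95; τ_2 = 635.6/22.95 = 27.69 ns.
Leg 3: β = 0.885; γ = 1/√(1 − 0.885²) = 1/√0.2168 = 2.148; τ_3 = 504.4/2.148 = 234.8 ns.
Total proper time: τ_1 + 27.69 + 234.8 = 450.2, so τ_1 = 450.2 − 262.5 = 187.7 ns.
γ_1 = 487.6/187.7 = 2.598; β = √(1 − 1/γ²) = √0.8519.

β = 0.923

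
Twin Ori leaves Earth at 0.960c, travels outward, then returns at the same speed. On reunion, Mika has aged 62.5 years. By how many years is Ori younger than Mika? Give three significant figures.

γ = 1/√(1 − 0.960²) = 25/7 ≈ 3.571
Ori's elapsed proper time: τ = 62.5/3.571 = 17.50 years.
Age gap = Δt − τ = 62.5 − 17.50 years.

Δt − τ = 45.0 years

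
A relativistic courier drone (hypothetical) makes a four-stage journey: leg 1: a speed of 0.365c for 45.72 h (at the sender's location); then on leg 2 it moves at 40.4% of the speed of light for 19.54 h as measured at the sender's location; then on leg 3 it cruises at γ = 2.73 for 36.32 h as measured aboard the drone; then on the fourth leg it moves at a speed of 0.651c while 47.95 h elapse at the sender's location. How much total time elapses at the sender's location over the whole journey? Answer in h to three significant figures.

Δt = 212 h

Leg 1: 45.72 h is already measured at the sender's location.
Leg 2: 19.54 h is already measured at the sender's location.
Leg 3: γ = 2.73; Δt_3 = 2.730 × 36.32 = 99.15 h.
Leg 4: 47.95 h is already measured at the sender's location.
Total: 45.72 + 19.54 + 99.15 + 47.95 h.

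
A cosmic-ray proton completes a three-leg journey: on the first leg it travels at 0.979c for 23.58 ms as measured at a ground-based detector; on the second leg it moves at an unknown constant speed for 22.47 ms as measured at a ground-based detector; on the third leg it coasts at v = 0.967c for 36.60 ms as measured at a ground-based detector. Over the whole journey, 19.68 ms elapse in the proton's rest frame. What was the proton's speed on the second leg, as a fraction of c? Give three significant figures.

β = 0.969

Leg 1: γ = 1/√(1 − 0.979²) = 1/√0.04156 = 4.905; τ_1 = 23.58/4.905 = 4.807 ms.
Leg 2: speed unknown; τ_2 = 22.47/γ_2.
Leg 3: γ = 1/√(1 − 0.967²) = 1/√0.06491 = 3.925; τ_3 = 36.60/3.925 = 9.325 ms.
Total proper time: 4.807 + τ_2 + 9.325 = 19.68, so τ_2 = 19.68 − 14.13 = 5.548 ms.
γ_2 = 22.47/5.548 = 4.050; β = √(1 − 1/γ²) = √0.9390.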